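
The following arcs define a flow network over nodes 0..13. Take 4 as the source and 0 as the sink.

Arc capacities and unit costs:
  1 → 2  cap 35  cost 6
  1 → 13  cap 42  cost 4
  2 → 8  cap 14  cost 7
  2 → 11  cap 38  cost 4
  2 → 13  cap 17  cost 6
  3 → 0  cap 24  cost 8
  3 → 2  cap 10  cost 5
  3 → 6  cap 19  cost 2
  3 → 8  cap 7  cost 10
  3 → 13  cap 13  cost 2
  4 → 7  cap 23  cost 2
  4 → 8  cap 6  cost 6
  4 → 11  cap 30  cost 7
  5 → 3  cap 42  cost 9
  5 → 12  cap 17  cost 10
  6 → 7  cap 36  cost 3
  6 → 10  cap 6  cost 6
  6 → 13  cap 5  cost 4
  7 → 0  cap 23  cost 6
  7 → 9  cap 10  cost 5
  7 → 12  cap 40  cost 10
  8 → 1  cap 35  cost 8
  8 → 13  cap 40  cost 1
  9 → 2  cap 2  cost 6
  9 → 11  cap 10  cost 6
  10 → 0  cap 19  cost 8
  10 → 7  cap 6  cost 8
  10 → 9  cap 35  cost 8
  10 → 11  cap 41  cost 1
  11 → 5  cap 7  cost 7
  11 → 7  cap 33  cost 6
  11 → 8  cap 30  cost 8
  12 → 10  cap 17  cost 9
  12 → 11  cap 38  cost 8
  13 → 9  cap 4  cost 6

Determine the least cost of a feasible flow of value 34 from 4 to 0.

shortest-cost path #1: 4→7→0 push 23 @ unit cost 8 (adds 184)
shortest-cost path #2: 4→11→5→3→0 push 7 @ unit cost 31 (adds 217)
shortest-cost path #3: 4→11→7→12→10→0 push 4 @ unit cost 40 (adds 160)
total cost = 561

Minimum cost for 34 units: 561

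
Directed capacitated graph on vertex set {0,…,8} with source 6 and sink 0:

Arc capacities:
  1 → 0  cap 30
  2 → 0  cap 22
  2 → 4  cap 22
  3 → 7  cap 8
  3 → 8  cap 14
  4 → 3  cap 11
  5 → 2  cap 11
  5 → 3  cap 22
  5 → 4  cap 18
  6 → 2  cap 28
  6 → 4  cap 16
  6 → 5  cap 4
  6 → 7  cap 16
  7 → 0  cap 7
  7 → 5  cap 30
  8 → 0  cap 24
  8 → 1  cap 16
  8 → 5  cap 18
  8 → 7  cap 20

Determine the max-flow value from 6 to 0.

augment #1: 6→2→0 bottleneck 22, total now 22
augment #2: 6→7→0 bottleneck 7, total now 29
augment #3: 6→4→3→8→0 bottleneck 11, total now 40
augment #4: 6→5→3→8→0 bottleneck 3, total now 43

Maximum flow value: 43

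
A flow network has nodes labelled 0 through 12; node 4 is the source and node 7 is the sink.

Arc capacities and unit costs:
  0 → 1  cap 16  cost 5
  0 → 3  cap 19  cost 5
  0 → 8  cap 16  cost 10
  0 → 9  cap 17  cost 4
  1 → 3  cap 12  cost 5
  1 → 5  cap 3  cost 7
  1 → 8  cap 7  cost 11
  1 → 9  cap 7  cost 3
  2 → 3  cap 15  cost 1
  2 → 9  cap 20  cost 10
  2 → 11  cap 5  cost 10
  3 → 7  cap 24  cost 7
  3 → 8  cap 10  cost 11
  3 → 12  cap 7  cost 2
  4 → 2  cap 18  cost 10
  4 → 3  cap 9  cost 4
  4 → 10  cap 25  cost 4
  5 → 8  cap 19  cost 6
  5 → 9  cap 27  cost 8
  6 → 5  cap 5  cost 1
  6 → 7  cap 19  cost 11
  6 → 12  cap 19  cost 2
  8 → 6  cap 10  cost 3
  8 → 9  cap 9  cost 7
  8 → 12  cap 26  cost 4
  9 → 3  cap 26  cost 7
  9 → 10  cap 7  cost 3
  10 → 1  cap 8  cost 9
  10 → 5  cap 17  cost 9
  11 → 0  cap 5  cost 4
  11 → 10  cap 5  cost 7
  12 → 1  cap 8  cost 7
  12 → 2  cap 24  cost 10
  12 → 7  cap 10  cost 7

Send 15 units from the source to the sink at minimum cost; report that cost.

shortest-cost path #1: 4→3→7 push 9 @ unit cost 11 (adds 99)
shortest-cost path #2: 4→2→3→7 push 6 @ unit cost 18 (adds 108)
total cost = 207

Minimum cost for 15 units: 207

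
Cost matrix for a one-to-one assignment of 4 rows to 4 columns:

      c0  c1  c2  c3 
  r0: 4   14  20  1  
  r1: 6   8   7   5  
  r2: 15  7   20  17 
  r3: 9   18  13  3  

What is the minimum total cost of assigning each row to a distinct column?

Minimum assignment cost: 21

optimal assignment: row0→col0 (cost 4), row1→col2 (cost 7), row2→col1 (cost 7), row3→col3 (cost 3)
total = 4 + 7 + 7 + 3 = 21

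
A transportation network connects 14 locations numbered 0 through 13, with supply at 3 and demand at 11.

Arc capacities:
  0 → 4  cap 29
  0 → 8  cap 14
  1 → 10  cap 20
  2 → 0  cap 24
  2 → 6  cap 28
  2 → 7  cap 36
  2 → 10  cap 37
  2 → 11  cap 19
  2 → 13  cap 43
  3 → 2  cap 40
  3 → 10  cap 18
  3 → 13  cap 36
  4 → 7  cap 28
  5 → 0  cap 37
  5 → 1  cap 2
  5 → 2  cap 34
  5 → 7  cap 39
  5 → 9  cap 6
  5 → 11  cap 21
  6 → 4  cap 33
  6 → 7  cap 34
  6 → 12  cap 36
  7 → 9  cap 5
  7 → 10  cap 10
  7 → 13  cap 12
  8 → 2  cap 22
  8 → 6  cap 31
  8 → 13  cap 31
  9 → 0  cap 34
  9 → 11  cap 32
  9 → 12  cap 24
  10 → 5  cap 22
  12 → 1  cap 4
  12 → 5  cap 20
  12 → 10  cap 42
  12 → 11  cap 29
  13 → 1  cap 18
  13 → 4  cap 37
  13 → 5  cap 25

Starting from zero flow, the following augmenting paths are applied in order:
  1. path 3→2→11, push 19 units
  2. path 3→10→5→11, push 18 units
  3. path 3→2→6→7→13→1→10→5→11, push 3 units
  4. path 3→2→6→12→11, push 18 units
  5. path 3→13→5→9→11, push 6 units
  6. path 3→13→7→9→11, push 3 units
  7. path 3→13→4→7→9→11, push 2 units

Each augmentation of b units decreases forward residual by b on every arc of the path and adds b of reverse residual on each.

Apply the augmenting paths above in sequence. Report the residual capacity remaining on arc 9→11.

after path 1 (3→2→11, push 19): res(9,11)=32
after path 2 (3→10→5→11, push 18): res(9,11)=32
after path 3 (3→2→6→7→13→1→10→5→11, push 3): res(9,11)=32
after path 4 (3→2→6→12→11, push 18): res(9,11)=32
after path 5 (3→13→5→9→11, push 6): res(9,11)=26
after path 6 (3→13→7→9→11, push 3): res(9,11)=23
after path 7 (3→13→4→7→9→11, push 2): res(9,11)=21

Residual capacity of (9,11): 21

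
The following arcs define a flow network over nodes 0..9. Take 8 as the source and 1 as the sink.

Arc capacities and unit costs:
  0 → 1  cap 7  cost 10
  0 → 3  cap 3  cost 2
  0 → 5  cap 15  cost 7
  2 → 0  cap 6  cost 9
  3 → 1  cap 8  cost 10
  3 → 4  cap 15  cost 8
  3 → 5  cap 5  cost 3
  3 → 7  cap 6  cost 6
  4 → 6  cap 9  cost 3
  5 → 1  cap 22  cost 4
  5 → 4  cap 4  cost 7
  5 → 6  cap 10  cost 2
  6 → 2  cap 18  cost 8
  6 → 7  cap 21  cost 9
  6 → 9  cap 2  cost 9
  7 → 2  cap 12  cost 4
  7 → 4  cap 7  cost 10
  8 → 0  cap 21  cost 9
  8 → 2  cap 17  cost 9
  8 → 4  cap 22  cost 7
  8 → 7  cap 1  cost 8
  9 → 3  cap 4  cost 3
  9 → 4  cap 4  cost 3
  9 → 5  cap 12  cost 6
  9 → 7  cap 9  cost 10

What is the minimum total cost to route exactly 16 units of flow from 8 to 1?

shortest-cost path #1: 8→0→3→5→1 push 3 @ unit cost 18 (adds 54)
shortest-cost path #2: 8→0→1 push 7 @ unit cost 19 (adds 133)
shortest-cost path #3: 8→0→5→1 push 6 @ unit cost 20 (adds 120)
total cost = 307

Minimum cost for 16 units: 307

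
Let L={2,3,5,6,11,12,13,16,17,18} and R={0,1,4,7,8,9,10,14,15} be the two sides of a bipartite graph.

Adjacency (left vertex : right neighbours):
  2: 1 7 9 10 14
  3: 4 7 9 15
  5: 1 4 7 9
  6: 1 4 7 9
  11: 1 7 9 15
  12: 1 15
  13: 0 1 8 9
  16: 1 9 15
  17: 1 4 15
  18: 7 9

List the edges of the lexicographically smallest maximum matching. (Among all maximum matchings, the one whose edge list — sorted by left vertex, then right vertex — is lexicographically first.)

|M| = 7 (so the lex-smallest maximum matching has 7 edges)
process left vertices in ascending order; for each, take the smallest-labelled available neighbour that still permits 7 edges overall, or leave it unmatched if none does
lex-smallest matching: {2-10, 3-4, 5-1, 6-7, 11-9, 12-15, 13-0}

Lex-smallest maximum matching: {(2,10), (3,4), (5,1), (6,7), (11,9), (12,15), (13,0)}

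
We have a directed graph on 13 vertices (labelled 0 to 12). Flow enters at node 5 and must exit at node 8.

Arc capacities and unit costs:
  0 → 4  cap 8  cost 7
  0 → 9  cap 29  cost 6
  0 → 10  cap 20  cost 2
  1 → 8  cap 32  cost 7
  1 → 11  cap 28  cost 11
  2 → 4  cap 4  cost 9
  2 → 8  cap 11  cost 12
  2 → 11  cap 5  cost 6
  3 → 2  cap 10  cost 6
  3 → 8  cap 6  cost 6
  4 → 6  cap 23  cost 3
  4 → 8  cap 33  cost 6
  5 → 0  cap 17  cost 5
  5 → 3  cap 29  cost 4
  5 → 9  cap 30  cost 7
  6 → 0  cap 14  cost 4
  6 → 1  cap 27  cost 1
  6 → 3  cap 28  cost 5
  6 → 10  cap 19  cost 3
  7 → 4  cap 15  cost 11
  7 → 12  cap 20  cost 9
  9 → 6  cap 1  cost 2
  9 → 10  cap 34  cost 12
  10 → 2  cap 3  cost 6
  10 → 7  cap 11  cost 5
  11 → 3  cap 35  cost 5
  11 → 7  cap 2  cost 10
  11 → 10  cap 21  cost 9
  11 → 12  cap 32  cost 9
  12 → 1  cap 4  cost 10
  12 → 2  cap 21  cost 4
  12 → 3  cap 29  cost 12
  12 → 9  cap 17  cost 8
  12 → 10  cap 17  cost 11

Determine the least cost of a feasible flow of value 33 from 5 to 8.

Minimum cost for 33 units: 667

shortest-cost path #1: 5→3→8 push 6 @ unit cost 10 (adds 60)
shortest-cost path #2: 5→9→6→1→8 push 1 @ unit cost 17 (adds 17)
shortest-cost path #3: 5→0→4→8 push 8 @ unit cost 18 (adds 144)
shortest-cost path #4: 5→3→2→8 push 10 @ unit cost 22 (adds 220)
shortest-cost path #5: 5→0→10→2→8 push 1 @ unit cost 25 (adds 25)
shortest-cost path #6: 5→0→10→2→4→8 push 2 @ unit cost 28 (adds 56)
shortest-cost path #7: 5→0→10→7→4→8 push 5 @ unit cost 29 (adds 145)
total cost = 667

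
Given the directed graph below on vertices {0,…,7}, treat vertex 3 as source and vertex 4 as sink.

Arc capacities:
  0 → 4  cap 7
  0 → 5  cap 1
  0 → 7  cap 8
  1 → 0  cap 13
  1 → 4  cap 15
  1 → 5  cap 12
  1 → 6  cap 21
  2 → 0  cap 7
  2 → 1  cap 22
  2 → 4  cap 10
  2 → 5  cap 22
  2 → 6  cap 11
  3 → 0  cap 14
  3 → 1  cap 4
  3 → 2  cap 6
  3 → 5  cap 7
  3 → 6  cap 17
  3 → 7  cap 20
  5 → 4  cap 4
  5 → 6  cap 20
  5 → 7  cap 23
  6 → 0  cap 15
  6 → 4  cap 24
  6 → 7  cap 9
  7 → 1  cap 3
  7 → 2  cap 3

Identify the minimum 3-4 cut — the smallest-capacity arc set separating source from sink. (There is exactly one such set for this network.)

Min-cut arcs: {(0,4), (0,5), (3,1), (3,2), (3,5), (3,6), (7,1), (7,2)} (total capacity 48)

augment #1: 3→0→4 push 7
augment #2: 3→1→4 push 4
augment #3: 3→2→4 push 6
augment #4: 3→5→4 push 4
augment #5: 3→6→4 push 17
augment #6: 3→5→6→4 push 3
augment #7: 3→7→1→4 push 3
augment #8: 3→7→2→4 push 3
augment #9: 3→0→5→6→4 push 1
max flow = 48; residual-reachable set from 3 gives S-side
cut edges (S→T): {(0,4), (0,5), (3,1), (3,2), (3,5), (3,6), (7,1), (7,2)} total cap 48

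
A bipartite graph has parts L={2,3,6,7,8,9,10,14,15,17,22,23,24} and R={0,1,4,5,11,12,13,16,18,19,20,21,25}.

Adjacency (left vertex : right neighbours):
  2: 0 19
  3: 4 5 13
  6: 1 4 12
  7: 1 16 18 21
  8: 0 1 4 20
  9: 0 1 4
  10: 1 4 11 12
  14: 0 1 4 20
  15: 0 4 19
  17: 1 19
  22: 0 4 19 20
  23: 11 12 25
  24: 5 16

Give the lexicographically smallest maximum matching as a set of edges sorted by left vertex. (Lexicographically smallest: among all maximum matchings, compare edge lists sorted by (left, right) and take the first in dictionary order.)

Lex-smallest maximum matching: {(2,0), (3,5), (6,12), (7,18), (8,1), (9,4), (10,11), (14,20), (15,19), (23,25), (24,16)}

|M| = 11 (so the lex-smallest maximum matching has 11 edges)
process left vertices in ascending order; for each, take the smallest-labelled available neighbour that still permits 11 edges overall, or leave it unmatched if none does
lex-smallest matching: {2-0, 3-5, 6-12, 7-18, 8-1, 9-4, 10-11, 14-20, 15-19, 23-25, 24-16}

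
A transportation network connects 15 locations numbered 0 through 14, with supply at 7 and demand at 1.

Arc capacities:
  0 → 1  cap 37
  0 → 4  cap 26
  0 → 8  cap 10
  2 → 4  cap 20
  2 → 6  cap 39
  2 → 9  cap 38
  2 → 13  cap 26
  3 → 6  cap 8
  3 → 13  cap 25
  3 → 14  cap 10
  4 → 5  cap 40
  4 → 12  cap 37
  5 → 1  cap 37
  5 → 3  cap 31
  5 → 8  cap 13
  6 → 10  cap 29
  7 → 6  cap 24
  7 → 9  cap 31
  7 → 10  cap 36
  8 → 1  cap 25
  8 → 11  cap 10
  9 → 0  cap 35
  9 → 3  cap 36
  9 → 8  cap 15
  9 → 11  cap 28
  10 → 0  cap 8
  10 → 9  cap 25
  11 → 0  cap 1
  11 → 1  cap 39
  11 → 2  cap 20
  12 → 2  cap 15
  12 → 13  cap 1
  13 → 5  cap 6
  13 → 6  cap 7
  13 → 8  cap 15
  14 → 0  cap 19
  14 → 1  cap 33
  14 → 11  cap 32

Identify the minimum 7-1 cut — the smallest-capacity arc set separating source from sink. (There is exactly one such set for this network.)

augment #1: 7→9→0→1 push 31
augment #2: 7→10→0→1 push 6
augment #3: 7→10→0→8→1 push 2
augment #4: 7→10→9→8→1 push 15
augment #5: 7→10→9→11→1 push 10
max flow = 64; residual-reachable set from 7 gives S-side
cut edges (S→T): {(7,9), (10,0), (10,9)} total cap 64

Min-cut arcs: {(7,9), (10,0), (10,9)} (total capacity 64)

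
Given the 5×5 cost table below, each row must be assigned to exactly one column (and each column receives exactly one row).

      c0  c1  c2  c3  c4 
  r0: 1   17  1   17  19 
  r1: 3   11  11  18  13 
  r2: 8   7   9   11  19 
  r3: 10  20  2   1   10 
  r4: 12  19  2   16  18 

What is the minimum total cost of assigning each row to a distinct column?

optimal assignment: row0→col0 (cost 1), row1→col4 (cost 13), row2→col1 (cost 7), row3→col3 (cost 1), row4→col2 (cost 2)
total = 1 + 13 + 7 + 1 + 2 = 24

Minimum assignment cost: 24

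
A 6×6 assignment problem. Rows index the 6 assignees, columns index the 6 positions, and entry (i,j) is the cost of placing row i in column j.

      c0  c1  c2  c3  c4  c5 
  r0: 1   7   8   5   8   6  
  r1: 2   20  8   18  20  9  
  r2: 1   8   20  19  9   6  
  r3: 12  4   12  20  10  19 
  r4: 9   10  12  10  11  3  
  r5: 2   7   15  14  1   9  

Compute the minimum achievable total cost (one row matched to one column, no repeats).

optimal assignment: row0→col3 (cost 5), row1→col2 (cost 8), row2→col0 (cost 1), row3→col1 (cost 4), row4→col5 (cost 3), row5→col4 (cost 1)
total = 5 + 8 + 1 + 4 + 3 + 1 = 22

Minimum assignment cost: 22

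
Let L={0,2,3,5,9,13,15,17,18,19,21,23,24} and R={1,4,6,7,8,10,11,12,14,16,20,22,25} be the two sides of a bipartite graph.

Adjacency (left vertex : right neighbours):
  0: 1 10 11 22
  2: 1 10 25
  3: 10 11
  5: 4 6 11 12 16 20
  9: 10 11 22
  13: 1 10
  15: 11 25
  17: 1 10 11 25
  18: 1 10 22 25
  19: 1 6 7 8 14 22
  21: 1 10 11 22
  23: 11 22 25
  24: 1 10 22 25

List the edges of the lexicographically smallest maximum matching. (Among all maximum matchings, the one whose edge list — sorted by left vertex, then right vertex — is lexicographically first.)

Lex-smallest maximum matching: {(0,1), (2,10), (3,11), (5,4), (9,22), (15,25), (19,6)}

|M| = 7 (so the lex-smallest maximum matching has 7 edges)
process left vertices in ascending order; for each, take the smallest-labelled available neighbour that still permits 7 edges overall, or leave it unmatched if none does
lex-smallest matching: {0-1, 2-10, 3-11, 5-4, 9-22, 15-25, 19-6}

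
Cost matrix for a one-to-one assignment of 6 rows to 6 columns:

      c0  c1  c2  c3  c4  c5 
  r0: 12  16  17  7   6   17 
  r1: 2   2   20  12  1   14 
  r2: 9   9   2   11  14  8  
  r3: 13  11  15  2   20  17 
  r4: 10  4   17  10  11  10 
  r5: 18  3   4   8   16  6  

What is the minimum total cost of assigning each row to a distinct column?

optimal assignment: row0→col4 (cost 6), row1→col0 (cost 2), row2→col2 (cost 2), row3→col3 (cost 2), row4→col1 (cost 4), row5→col5 (cost 6)
total = 6 + 2 + 2 + 2 + 4 + 6 = 22

Minimum assignment cost: 22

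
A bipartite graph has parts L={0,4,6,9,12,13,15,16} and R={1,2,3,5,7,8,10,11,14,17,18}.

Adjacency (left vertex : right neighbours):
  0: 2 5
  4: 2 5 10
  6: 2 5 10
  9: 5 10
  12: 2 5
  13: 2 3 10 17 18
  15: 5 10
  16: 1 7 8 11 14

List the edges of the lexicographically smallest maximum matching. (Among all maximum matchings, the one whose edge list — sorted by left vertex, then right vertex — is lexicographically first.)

Lex-smallest maximum matching: {(0,2), (4,5), (6,10), (13,3), (16,1)}

|M| = 5 (so the lex-smallest maximum matching has 5 edges)
process left vertices in ascending order; for each, take the smallest-labelled available neighbour that still permits 5 edges overall, or leave it unmatched if none does
lex-smallest matching: {0-2, 4-5, 6-10, 13-3, 16-1}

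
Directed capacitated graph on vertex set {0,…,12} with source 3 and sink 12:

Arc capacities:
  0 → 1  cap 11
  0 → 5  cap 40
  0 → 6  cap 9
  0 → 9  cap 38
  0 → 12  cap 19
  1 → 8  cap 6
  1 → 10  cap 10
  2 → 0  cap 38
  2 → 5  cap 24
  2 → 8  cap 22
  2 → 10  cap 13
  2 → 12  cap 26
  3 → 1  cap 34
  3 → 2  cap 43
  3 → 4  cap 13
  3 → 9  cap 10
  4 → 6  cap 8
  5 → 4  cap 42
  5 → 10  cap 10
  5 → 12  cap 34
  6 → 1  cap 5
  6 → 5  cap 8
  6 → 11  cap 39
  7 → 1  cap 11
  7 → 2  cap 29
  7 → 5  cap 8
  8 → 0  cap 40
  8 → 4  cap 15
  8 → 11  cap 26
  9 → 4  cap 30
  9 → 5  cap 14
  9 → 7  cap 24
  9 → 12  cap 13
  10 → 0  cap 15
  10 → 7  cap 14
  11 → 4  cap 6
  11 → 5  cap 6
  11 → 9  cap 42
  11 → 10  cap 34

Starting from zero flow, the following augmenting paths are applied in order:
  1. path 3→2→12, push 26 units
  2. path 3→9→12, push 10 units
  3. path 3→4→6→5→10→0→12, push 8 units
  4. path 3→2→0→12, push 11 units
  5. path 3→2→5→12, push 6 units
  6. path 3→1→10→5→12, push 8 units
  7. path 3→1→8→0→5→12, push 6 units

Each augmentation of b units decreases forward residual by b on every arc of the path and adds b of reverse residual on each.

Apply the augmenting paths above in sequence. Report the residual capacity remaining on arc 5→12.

Residual capacity of (5,12): 14

after path 1 (3→2→12, push 26): res(5,12)=34
after path 2 (3→9→12, push 10): res(5,12)=34
after path 3 (3→4→6→5→10→0→12, push 8): res(5,12)=34
after path 4 (3→2→0→12, push 11): res(5,12)=34
after path 5 (3→2→5→12, push 6): res(5,12)=28
after path 6 (3→1→10→5→12, push 8): res(5,12)=20
after path 7 (3→1→8→0→5→12, push 6): res(5,12)=14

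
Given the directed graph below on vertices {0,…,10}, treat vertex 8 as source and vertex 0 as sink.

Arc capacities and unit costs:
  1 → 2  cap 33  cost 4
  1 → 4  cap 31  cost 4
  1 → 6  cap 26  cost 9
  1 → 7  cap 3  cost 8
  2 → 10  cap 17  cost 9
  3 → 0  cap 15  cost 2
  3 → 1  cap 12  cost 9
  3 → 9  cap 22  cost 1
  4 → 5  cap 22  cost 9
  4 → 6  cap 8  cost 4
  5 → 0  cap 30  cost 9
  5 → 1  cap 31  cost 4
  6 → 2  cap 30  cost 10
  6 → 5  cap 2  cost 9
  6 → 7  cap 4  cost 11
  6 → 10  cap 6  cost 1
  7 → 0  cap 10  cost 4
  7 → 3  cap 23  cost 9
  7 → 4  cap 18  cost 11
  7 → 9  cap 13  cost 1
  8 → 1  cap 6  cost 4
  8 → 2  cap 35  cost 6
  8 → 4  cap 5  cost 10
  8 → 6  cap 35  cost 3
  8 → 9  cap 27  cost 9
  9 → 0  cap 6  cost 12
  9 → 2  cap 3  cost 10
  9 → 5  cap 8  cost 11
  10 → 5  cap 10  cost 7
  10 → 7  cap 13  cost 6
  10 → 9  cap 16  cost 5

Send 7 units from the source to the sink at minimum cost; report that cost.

shortest-cost path #1: 8→6→10→7→0 push 6 @ unit cost 14 (adds 84)
shortest-cost path #2: 8→1→7→0 push 1 @ unit cost 16 (adds 16)
total cost = 100

Minimum cost for 7 units: 100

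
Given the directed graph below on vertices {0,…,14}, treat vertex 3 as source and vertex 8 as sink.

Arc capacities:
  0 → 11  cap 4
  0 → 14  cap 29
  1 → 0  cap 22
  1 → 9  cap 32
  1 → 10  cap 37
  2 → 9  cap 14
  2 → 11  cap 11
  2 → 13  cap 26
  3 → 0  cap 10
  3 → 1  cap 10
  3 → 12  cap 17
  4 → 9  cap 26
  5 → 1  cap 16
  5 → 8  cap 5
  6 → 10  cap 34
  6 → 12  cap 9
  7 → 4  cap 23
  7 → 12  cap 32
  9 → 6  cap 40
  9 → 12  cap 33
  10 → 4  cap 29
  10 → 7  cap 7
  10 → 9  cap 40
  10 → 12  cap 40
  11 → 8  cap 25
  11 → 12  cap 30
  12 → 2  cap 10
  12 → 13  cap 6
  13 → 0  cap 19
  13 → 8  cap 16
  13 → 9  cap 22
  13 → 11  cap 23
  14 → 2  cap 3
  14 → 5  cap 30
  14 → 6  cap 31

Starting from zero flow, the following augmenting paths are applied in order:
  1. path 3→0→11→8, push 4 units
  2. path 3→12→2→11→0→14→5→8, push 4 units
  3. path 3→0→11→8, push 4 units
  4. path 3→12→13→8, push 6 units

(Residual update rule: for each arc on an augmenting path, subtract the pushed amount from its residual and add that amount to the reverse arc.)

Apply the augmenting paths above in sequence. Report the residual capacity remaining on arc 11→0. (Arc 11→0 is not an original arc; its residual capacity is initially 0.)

after path 1 (3→0→11→8, push 4): res(11,0)=4
after path 2 (3→12→2→11→0→14→5→8, push 4): res(11,0)=0
after path 3 (3→0→11→8, push 4): res(11,0)=4
after path 4 (3→12→13→8, push 6): res(11,0)=4

Residual capacity of (11,0): 4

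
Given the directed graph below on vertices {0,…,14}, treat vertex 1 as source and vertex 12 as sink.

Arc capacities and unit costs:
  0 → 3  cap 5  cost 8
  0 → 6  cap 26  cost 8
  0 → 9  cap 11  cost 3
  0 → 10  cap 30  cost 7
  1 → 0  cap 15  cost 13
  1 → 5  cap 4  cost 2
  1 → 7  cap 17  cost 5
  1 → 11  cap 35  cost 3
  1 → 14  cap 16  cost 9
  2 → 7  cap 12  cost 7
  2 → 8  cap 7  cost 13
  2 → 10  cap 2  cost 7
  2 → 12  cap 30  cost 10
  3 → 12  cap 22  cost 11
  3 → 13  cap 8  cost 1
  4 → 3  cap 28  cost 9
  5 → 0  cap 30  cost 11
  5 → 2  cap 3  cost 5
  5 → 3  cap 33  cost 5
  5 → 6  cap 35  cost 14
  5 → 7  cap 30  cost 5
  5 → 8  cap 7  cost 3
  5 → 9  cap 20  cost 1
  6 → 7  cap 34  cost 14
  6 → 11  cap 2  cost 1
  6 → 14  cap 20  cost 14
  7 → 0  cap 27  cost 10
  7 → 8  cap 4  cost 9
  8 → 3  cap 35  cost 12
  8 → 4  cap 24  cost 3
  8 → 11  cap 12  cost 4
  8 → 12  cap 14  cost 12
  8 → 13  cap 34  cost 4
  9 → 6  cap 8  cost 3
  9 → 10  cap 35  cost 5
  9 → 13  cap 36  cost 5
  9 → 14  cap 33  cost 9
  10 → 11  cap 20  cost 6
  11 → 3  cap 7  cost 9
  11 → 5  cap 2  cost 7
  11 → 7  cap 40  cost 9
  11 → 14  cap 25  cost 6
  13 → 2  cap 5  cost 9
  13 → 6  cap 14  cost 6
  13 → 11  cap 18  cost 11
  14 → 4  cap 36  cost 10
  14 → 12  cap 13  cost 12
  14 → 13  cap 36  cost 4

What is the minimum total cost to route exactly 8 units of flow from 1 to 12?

shortest-cost path #1: 1→5→8→12 push 4 @ unit cost 17 (adds 68)
shortest-cost path #2: 1→14→12 push 4 @ unit cost 21 (adds 84)
total cost = 152

Minimum cost for 8 units: 152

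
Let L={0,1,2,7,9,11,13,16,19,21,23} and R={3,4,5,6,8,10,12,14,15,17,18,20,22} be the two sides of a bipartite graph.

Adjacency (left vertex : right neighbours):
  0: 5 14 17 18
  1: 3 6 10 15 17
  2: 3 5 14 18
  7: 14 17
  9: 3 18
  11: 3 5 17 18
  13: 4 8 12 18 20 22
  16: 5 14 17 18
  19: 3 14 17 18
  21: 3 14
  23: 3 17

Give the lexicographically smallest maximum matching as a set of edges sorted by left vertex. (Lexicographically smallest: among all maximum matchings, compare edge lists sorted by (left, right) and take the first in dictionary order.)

|M| = 7 (so the lex-smallest maximum matching has 7 edges)
process left vertices in ascending order; for each, take the smallest-labelled available neighbour that still permits 7 edges overall, or leave it unmatched if none does
lex-smallest matching: {0-5, 1-6, 2-3, 7-14, 9-18, 11-17, 13-4}

Lex-smallest maximum matching: {(0,5), (1,6), (2,3), (7,14), (9,18), (11,17), (13,4)}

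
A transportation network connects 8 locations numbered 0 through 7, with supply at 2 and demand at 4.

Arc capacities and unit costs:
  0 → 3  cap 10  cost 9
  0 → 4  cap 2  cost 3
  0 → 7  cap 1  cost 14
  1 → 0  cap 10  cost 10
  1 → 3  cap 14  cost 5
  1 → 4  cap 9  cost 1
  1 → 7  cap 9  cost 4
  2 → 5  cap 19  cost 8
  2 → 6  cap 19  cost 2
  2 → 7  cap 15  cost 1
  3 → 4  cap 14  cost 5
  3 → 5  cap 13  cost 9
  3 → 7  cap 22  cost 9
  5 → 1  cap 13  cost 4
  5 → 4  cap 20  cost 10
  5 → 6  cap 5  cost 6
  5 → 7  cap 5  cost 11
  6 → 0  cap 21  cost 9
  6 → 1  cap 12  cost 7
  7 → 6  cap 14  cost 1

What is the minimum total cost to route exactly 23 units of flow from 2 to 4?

shortest-cost path #1: 2→6→1→4 push 9 @ unit cost 10 (adds 90)
shortest-cost path #2: 2→6→0→4 push 2 @ unit cost 14 (adds 28)
shortest-cost path #3: 2→5→4 push 12 @ unit cost 18 (adds 216)
total cost = 334

Minimum cost for 23 units: 334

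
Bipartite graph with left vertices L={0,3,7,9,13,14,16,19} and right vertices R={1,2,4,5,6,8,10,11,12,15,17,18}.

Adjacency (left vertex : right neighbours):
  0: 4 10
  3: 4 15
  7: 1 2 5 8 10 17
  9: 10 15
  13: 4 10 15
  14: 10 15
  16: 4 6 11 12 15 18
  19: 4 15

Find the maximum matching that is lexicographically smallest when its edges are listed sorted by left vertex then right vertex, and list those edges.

Lex-smallest maximum matching: {(0,4), (3,15), (7,1), (9,10), (16,6)}

|M| = 5 (so the lex-smallest maximum matching has 5 edges)
process left vertices in ascending order; for each, take the smallest-labelled available neighbour that still permits 5 edges overall, or leave it unmatched if none does
lex-smallest matching: {0-4, 3-15, 7-1, 9-10, 16-6}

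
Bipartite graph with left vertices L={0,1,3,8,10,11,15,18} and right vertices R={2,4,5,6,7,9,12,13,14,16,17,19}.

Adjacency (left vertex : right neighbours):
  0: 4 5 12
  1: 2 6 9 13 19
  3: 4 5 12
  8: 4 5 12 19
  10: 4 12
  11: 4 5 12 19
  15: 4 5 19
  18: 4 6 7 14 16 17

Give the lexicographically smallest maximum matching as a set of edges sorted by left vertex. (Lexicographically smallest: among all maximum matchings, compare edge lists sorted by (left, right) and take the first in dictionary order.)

Lex-smallest maximum matching: {(0,4), (1,2), (3,5), (8,12), (11,19), (18,6)}

|M| = 6 (so the lex-smallest maximum matching has 6 edges)
process left vertices in ascending order; for each, take the smallest-labelled available neighbour that still permits 6 edges overall, or leave it unmatched if none does
lex-smallest matching: {0-4, 1-2, 3-5, 8-12, 11-19, 18-6}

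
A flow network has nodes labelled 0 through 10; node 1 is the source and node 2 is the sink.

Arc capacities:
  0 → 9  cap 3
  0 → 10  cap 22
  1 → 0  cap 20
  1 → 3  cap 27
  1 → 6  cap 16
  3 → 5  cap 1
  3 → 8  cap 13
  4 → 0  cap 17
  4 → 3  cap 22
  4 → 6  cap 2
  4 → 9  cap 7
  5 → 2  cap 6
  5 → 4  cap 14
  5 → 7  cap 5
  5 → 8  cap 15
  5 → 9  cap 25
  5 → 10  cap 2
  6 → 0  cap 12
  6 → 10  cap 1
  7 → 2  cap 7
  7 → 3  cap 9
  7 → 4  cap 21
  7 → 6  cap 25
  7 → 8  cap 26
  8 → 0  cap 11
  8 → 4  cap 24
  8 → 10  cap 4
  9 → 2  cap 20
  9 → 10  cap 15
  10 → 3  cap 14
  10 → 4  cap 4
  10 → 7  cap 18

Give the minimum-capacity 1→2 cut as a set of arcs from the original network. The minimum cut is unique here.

Min-cut arcs: {(0,9), (3,5), (4,9), (7,2)} (total capacity 18)

augment #1: 1→0→9→2 push 3
augment #2: 1→3→5→2 push 1
augment #3: 1→0→10→7→2 push 7
augment #4: 1→0→10→4→9→2 push 4
augment #5: 1→3→8→4→9→2 push 3
max flow = 18; residual-reachable set from 1 gives S-side
cut edges (S→T): {(0,9), (3,5), (4,9), (7,2)} total cap 18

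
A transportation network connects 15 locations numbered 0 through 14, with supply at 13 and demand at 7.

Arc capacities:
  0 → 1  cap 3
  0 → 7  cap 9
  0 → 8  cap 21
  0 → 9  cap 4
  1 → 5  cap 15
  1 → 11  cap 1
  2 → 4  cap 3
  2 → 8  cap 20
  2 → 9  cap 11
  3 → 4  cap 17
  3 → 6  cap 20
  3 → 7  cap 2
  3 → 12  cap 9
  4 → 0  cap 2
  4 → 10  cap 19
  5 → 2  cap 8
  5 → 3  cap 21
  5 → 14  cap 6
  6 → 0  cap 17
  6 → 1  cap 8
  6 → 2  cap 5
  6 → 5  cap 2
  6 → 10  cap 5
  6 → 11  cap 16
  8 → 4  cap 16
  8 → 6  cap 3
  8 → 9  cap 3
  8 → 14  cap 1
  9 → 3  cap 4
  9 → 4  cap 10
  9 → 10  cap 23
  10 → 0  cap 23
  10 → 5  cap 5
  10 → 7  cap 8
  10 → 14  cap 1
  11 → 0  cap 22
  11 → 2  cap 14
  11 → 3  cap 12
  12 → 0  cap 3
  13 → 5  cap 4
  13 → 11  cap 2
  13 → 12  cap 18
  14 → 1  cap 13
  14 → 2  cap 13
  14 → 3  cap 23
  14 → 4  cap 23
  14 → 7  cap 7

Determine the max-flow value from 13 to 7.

augment #1: 13→5→3→7 bottleneck 2, total now 2
augment #2: 13→5→14→7 bottleneck 2, total now 4
augment #3: 13→11→0→7 bottleneck 2, total now 6
augment #4: 13→12→0→7 bottleneck 3, total now 9

Maximum flow value: 9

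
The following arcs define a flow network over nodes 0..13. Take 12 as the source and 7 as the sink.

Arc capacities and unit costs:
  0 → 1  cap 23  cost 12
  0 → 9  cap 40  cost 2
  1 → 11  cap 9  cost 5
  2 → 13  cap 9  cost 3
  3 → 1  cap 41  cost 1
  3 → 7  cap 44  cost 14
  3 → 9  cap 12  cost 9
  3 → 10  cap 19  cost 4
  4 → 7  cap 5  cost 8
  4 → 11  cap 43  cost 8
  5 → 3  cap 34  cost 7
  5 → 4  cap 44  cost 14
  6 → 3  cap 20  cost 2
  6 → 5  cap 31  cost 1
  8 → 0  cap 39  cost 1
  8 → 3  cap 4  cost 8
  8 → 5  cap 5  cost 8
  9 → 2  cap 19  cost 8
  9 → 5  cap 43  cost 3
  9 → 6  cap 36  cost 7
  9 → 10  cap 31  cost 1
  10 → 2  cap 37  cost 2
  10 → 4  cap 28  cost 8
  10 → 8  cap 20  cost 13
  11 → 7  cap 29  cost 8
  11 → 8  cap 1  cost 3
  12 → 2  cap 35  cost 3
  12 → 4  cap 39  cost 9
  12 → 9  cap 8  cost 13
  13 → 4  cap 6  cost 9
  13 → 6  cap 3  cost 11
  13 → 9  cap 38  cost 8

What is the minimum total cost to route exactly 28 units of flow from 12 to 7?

shortest-cost path #1: 12→4→7 push 5 @ unit cost 17 (adds 85)
shortest-cost path #2: 12→4→11→7 push 23 @ unit cost 25 (adds 575)
total cost = 660

Minimum cost for 28 units: 660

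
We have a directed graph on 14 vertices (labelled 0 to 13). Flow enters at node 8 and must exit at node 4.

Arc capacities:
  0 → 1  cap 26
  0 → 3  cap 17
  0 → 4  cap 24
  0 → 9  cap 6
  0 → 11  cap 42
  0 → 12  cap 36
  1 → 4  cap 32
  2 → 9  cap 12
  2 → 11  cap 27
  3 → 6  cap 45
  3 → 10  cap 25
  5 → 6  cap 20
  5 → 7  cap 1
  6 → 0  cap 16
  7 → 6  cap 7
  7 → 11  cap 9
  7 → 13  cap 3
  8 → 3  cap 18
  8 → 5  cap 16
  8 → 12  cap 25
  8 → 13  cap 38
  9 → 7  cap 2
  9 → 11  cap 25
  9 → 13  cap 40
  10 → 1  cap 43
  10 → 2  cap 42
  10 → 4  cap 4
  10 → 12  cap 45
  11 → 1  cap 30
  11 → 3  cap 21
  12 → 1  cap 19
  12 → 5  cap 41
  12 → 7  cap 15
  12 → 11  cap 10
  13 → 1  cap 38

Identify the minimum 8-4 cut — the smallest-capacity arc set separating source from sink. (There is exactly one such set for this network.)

Min-cut arcs: {(1,4), (6,0), (10,4)} (total capacity 52)

augment #1: 8→3→10→4 push 4
augment #2: 8→12→1→4 push 19
augment #3: 8→13→1→4 push 13
augment #4: 8→3→6→0→4 push 14
augment #5: 8→5→6→0→4 push 2
max flow = 52; residual-reachable set from 8 gives S-side
cut edges (S→T): {(1,4), (6,0), (10,4)} total cap 52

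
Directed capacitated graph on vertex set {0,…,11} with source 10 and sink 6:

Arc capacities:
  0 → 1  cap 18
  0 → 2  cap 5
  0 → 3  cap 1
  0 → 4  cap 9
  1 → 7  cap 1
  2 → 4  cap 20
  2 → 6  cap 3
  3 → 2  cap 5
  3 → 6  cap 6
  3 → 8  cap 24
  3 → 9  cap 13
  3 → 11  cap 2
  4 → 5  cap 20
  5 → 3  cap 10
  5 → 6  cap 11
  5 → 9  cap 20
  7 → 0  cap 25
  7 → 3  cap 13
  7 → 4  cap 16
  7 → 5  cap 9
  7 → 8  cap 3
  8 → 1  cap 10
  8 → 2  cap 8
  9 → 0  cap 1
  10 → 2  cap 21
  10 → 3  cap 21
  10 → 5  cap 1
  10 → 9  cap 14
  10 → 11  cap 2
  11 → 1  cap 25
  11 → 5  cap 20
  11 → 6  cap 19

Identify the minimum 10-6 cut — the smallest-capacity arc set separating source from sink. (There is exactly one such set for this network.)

augment #1: 10→2→6 push 3
augment #2: 10→3→6 push 6
augment #3: 10→5→6 push 1
augment #4: 10→11→6 push 2
augment #5: 10→3→11→6 push 2
augment #6: 10→2→4→5→6 push 10
max flow = 24; residual-reachable set from 10 gives S-side
cut edges (S→T): {(2,6), (3,6), (3,11), (5,6), (10,11)} total cap 24

Min-cut arcs: {(2,6), (3,6), (3,11), (5,6), (10,11)} (total capacity 24)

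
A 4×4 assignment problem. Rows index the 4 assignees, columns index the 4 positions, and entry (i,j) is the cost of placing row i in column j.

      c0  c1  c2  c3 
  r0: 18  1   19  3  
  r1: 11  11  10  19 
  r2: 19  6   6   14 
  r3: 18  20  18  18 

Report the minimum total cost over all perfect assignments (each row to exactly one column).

optimal assignment: row0→col1 (cost 1), row1→col0 (cost 11), row2→col2 (cost 6), row3→col3 (cost 18)
total = 1 + 11 + 6 + 18 = 36

Minimum assignment cost: 36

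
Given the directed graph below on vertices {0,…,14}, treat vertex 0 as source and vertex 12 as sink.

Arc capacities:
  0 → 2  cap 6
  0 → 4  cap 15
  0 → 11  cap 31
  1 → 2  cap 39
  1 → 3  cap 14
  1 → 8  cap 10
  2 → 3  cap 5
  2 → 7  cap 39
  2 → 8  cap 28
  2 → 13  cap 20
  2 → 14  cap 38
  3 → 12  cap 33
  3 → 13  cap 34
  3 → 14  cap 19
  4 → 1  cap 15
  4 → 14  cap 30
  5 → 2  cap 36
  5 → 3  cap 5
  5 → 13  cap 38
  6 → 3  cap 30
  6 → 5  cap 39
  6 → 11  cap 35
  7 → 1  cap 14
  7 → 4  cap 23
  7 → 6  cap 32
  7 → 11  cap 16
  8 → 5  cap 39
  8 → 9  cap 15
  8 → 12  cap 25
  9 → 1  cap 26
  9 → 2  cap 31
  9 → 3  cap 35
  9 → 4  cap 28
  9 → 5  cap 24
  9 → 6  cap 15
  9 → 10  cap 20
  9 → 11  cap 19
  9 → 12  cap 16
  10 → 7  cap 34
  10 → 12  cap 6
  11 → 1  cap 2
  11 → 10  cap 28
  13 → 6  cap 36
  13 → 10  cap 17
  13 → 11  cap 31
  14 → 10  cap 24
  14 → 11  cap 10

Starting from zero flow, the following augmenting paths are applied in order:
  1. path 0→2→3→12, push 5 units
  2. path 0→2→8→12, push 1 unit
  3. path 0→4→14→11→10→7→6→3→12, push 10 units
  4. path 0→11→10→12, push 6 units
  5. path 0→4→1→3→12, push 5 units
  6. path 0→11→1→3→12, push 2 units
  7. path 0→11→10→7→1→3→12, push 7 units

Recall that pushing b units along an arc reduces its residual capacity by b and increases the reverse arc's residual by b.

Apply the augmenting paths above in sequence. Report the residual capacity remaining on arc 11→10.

after path 1 (0→2→3→12, push 5): res(11,10)=28
after path 2 (0→2→8→12, push 1): res(11,10)=28
after path 3 (0→4→14→11→10→7→6→3→12, push 10): res(11,10)=18
after path 4 (0→11→10→12, push 6): res(11,10)=12
after path 5 (0→4→1→3→12, push 5): res(11,10)=12
after path 6 (0→11→1→3→12, push 2): res(11,10)=12
after path 7 (0→11→10→7→1→3→12, push 7): res(11,10)=5

Residual capacity of (11,10): 5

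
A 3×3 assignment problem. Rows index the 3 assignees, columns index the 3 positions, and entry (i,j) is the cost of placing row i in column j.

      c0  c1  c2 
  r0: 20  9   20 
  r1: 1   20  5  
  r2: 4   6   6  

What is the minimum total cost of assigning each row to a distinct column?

Minimum assignment cost: 16

optimal assignment: row0→col1 (cost 9), row1→col0 (cost 1), row2→col2 (cost 6)
total = 9 + 1 + 6 = 16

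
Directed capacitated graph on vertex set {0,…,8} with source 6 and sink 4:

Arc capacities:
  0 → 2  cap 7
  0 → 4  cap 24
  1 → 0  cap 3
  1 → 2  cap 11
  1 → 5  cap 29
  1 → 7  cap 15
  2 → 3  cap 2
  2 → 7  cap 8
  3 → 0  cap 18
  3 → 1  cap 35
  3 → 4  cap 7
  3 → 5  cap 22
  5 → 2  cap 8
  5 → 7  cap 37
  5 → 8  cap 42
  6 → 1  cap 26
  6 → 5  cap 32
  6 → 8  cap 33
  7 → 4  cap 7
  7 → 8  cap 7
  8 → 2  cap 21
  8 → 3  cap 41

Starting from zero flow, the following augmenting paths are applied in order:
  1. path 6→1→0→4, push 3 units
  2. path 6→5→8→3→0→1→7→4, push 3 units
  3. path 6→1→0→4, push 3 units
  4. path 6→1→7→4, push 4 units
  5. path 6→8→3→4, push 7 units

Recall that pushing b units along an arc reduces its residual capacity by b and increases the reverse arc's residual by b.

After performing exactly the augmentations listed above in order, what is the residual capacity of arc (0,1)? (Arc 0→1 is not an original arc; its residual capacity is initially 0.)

Residual capacity of (0,1): 3

after path 1 (6→1→0→4, push 3): res(0,1)=3
after path 2 (6→5→8→3→0→1→7→4, push 3): res(0,1)=0
after path 3 (6→1→0→4, push 3): res(0,1)=3
after path 4 (6→1→7→4, push 4): res(0,1)=3
after path 5 (6→8→3→4, push 7): res(0,1)=3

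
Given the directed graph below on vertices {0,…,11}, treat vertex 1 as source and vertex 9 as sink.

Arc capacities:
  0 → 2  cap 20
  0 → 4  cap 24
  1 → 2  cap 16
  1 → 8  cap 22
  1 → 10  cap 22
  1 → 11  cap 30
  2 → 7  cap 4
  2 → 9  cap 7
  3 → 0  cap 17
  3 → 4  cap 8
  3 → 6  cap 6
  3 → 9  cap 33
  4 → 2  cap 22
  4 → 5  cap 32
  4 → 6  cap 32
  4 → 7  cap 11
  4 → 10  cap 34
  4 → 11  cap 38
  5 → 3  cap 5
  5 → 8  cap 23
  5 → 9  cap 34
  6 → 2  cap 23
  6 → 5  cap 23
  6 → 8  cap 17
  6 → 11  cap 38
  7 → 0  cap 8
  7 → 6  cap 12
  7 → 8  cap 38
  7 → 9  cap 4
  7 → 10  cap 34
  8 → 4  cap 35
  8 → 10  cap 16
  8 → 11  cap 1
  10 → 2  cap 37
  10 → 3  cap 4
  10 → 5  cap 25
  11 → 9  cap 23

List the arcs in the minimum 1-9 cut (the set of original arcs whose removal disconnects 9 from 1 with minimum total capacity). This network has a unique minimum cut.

augment #1: 1→2→9 push 7
augment #2: 1→11→9 push 23
augment #3: 1→2→7→9 push 4
augment #4: 1→10→3→9 push 4
augment #5: 1→10→5→9 push 18
augment #6: 1→8→4→5→9 push 16
augment #7: 1→8→4→5→3→9 push 5
max flow = 77; residual-reachable set from 1 gives S-side
cut edges (S→T): {(2,9), (5,3), (5,9), (7,9), (10,3), (11,9)} total cap 77

Min-cut arcs: {(2,9), (5,3), (5,9), (7,9), (10,3), (11,9)} (total capacity 77)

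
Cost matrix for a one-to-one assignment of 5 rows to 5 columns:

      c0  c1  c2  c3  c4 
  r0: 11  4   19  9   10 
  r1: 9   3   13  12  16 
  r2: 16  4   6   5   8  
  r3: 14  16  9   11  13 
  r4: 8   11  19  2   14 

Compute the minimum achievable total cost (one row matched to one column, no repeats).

Minimum assignment cost: 32

optimal assignment: row0→col1 (cost 4), row1→col0 (cost 9), row2→col4 (cost 8), row3→col2 (cost 9), row4→col3 (cost 2)
total = 4 + 9 + 8 + 9 + 2 = 32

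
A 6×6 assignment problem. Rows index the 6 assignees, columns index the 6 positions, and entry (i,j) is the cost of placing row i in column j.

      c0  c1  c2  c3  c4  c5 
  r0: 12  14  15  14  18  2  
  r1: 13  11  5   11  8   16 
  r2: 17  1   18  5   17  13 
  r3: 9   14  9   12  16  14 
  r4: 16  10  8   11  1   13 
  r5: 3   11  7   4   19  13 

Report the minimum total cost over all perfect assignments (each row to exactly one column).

Minimum assignment cost: 22

optimal assignment: row0→col5 (cost 2), row1→col2 (cost 5), row2→col1 (cost 1), row3→col0 (cost 9), row4→col4 (cost 1), row5→col3 (cost 4)
total = 2 + 5 + 1 + 9 + 1 + 4 = 22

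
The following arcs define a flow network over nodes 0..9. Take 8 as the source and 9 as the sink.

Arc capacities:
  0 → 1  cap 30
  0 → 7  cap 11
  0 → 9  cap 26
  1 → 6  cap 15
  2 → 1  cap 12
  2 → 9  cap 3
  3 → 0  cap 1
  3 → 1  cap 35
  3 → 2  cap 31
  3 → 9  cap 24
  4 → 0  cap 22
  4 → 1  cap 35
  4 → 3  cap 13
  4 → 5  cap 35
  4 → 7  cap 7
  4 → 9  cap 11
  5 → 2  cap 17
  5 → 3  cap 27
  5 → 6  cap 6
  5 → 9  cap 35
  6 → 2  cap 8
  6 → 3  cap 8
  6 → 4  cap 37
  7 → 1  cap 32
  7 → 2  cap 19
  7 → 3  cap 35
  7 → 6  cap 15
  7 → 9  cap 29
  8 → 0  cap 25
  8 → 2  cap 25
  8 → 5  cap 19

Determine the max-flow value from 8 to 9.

augment #1: 8→0→9 bottleneck 25, total now 25
augment #2: 8→2→9 bottleneck 3, total now 28
augment #3: 8→5→9 bottleneck 19, total now 47
augment #4: 8→2→1→6→3→9 bottleneck 8, total now 55
augment #5: 8→2→1→6→4→9 bottleneck 4, total now 59

Maximum flow value: 59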